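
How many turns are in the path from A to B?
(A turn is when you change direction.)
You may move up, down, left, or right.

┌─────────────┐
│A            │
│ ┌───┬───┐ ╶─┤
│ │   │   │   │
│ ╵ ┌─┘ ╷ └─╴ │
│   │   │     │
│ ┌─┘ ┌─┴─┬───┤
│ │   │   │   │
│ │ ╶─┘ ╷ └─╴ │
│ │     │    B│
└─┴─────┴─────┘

Directions: right, right, right, right, right, down, right, down, left, left, up, left, down, left, down, left, down, right, right, up, right, down, right, right
Number of turns: 16

Solution:

┌─────────────┐
│A → → → → ↓  │
│ ┌───┬───┐ ╶─┤
│ │   │↓ ↰│↳ ↓│
│ ╵ ┌─┘ ╷ └─╴ │
│   │↓ ↲│↑ ← ↲│
│ ┌─┘ ┌─┴─┬───┤
│ │↓ ↲│↱ ↓│   │
│ │ ╶─┘ ╷ └─╴ │
│ │↳ → ↑│↳ → B│
└─┴─────┴─────┘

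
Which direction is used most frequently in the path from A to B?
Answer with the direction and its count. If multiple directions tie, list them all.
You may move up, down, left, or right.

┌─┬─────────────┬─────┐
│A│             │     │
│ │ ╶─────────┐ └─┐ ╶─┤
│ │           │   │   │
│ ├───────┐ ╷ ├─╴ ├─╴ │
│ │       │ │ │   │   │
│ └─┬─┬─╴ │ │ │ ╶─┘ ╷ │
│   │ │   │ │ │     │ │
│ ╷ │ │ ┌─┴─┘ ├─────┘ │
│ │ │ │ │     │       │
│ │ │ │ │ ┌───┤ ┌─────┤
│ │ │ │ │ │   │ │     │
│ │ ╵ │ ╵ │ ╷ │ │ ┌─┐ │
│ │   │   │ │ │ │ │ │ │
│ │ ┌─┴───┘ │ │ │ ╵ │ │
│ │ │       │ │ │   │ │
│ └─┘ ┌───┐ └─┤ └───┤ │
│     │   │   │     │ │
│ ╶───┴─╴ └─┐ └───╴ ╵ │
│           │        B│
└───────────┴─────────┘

Directions: down, down, down, down, down, down, down, down, right, right, up, right, right, right, down, right, down, right, right, right, right
Counts: {'down': 10, 'right': 10, 'up': 1}
Most common: down and right (tied at 10 times each)

Solution:

┌─┬─────────────┬─────┐
│A│             │     │
│ │ ╶─────────┐ └─┐ ╶─┤
│↓│           │   │   │
│ ├───────┐ ╷ ├─╴ ├─╴ │
│↓│       │ │ │   │   │
│ └─┬─┬─╴ │ │ │ ╶─┘ ╷ │
│↓  │ │   │ │ │     │ │
│ ╷ │ │ ┌─┴─┘ ├─────┘ │
│↓│ │ │ │     │       │
│ │ │ │ │ ┌───┤ ┌─────┤
│↓│ │ │ │ │   │ │     │
│ │ ╵ │ ╵ │ ╷ │ │ ┌─┐ │
│↓│   │   │ │ │ │ │ │ │
│ │ ┌─┴───┘ │ │ │ ╵ │ │
│↓│ │↱ → → ↓│ │ │   │ │
│ └─┘ ┌───┐ └─┤ └───┤ │
│↳ → ↑│   │↳ ↓│     │ │
│ ╶───┴─╴ └─┐ └───╴ ╵ │
│           │↳ → → → B│
└───────────┴─────────┘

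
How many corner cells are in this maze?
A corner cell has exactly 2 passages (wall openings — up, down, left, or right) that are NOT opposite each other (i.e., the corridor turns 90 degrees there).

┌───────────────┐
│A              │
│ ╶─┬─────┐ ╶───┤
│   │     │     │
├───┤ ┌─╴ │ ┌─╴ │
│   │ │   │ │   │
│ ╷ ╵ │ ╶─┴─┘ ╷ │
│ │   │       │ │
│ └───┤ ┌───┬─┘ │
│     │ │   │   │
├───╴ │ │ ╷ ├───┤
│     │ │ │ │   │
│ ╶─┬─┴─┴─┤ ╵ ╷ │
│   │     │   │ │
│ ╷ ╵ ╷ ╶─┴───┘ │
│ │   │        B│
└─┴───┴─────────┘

Counting corner cells (2 non-opposite passages):
Total corners: 30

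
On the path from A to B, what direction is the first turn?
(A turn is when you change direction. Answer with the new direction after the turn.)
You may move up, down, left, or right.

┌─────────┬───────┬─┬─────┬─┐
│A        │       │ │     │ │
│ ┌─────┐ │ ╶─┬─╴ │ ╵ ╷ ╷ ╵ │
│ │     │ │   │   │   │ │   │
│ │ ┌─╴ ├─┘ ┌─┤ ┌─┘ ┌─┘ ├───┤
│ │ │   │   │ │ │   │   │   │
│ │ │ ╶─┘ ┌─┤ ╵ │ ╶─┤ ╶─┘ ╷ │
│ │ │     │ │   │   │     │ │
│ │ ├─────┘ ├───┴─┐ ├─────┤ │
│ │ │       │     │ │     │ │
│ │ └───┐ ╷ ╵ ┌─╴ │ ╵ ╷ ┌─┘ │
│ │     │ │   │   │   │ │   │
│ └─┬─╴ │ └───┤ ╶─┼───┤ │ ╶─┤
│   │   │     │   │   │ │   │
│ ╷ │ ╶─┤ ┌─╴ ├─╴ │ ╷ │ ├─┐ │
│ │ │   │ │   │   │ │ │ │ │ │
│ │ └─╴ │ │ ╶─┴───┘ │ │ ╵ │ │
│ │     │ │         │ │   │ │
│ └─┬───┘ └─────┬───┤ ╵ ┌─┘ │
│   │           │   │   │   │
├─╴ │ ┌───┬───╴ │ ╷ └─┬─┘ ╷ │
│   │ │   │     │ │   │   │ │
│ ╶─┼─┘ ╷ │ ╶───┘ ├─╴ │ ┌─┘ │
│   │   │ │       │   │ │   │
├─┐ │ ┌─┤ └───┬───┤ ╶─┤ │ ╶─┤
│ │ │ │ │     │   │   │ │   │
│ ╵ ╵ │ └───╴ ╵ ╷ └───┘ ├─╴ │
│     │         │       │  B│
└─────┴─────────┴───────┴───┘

Directions: down, down, down, down, down, down, down, down, down, right, down, left, down, right, down, down, right, up, up, right, up, right, down, down, right, right, down, right, up, right, down, right, right, right, up, up, up, right, up, right, down, down, left, down, right, down
First turn direction: right

Solution:

┌─────────┬───────┬─┬─────┬─┐
│A        │       │ │     │ │
│ ┌─────┐ │ ╶─┬─╴ │ ╵ ╷ ╷ ╵ │
│↓│     │ │   │   │   │ │   │
│ │ ┌─╴ ├─┘ ┌─┤ ┌─┘ ┌─┘ ├───┤
│↓│ │   │   │ │ │   │   │   │
│ │ │ ╶─┘ ┌─┤ ╵ │ ╶─┤ ╶─┘ ╷ │
│↓│ │     │ │   │   │     │ │
│ │ ├─────┘ ├───┴─┐ ├─────┤ │
│↓│ │       │     │ │     │ │
│ │ └───┐ ╷ ╵ ┌─╴ │ ╵ ╷ ┌─┘ │
│↓│     │ │   │   │   │ │   │
│ └─┬─╴ │ └───┤ ╶─┼───┤ │ ╶─┤
│↓  │   │     │   │   │ │   │
│ ╷ │ ╶─┤ ┌─╴ ├─╴ │ ╷ │ ├─┐ │
│↓│ │   │ │   │   │ │ │ │ │ │
│ │ └─╴ │ │ ╶─┴───┘ │ │ ╵ │ │
│↓│     │ │         │ │   │ │
│ └─┬───┘ └─────┬───┤ ╵ ┌─┘ │
│↳ ↓│           │   │   │↱ ↓│
├─╴ │ ┌───┬───╴ │ ╷ └─┬─┘ ╷ │
│↓ ↲│ │↱ ↓│     │ │   │↱ ↑│↓│
│ ╶─┼─┘ ╷ │ ╶───┘ ├─╴ │ ┌─┘ │
│↳ ↓│↱ ↑│↓│       │   │↑│↓ ↲│
├─┐ │ ┌─┤ └───┬───┤ ╶─┤ │ ╶─┤
│ │↓│↑│ │↳ → ↓│↱ ↓│   │↑│↳ ↓│
│ ╵ ╵ │ └───╴ ╵ ╷ └───┘ ├─╴ │
│  ↳ ↑│      ↳ ↑│↳ → → ↑│  B│
└─────┴─────────┴───────┴───┘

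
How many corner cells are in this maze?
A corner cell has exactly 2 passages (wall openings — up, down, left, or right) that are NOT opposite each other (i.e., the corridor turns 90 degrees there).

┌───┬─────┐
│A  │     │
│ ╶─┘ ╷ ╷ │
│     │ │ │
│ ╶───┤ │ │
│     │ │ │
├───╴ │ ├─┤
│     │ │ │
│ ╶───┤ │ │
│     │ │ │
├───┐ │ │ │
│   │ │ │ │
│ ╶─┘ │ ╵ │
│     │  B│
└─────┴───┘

Counting corner cells (2 non-opposite passages):
Total corners: 15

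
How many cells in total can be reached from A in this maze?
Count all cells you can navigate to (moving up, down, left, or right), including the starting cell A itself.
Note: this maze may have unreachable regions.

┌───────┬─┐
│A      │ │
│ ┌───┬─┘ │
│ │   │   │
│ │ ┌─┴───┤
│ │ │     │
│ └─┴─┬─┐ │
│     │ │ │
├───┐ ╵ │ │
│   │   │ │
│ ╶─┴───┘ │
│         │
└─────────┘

Using BFS/flood-fill to find all reachable cells from A:
Maze size: 6 × 5 = 30 total cells
18 cell(s) are walled off and cannot be reached from A.
Reachable cells: 12

Reachable region (· marks reachable cells):

┌───────┬─┐
│A · · ·│ │
│ ┌───┬─┘ │
│·│   │   │
│ │ ┌─┴───┤
│·│ │     │
│ └─┴─┬─┐ │
│· · ·│·│ │
├───┐ ╵ │ │
│   │· ·│ │
│ ╶─┴───┘ │
│         │
└─────────┘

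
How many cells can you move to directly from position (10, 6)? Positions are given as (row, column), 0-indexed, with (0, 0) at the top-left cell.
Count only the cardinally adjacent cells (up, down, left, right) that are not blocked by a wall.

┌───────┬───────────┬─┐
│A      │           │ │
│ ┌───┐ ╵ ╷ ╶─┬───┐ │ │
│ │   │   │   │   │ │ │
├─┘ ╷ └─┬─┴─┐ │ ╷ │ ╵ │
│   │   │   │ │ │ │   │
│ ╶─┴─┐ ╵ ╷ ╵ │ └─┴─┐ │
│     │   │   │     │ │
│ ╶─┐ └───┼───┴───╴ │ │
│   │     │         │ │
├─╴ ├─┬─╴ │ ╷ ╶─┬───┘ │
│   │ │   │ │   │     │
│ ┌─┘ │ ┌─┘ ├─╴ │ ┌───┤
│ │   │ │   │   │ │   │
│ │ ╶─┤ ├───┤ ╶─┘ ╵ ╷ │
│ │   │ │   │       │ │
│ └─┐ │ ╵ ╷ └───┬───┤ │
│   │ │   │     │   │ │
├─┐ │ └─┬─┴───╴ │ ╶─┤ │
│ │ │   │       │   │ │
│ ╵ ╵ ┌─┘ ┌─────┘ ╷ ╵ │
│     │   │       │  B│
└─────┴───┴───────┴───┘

Checking passable neighbors of (10, 6):
Neighbors: (10, 5), (10, 7)
Count: 2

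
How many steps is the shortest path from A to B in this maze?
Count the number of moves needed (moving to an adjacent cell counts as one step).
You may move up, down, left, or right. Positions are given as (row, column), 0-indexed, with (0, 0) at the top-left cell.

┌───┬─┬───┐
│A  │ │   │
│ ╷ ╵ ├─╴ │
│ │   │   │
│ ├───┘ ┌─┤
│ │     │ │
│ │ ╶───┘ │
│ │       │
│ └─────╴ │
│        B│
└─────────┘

Using BFS to find shortest path:
Start: (0, 0), End: (4, 4)
Path found:
(0,0) → (1,0) → (2,0) → (3,0) → (4,0) → (4,1) → (4,2) → (4,3) → (4,4)
Number of steps: 8

Solution:

┌───┬─┬───┐
│A  │ │   │
│ ╷ ╵ ├─╴ │
│↓│   │   │
│ ├───┘ ┌─┤
│↓│     │ │
│ │ ╶───┘ │
│↓│       │
│ └─────╴ │
│↳ → → → B│
└─────────┘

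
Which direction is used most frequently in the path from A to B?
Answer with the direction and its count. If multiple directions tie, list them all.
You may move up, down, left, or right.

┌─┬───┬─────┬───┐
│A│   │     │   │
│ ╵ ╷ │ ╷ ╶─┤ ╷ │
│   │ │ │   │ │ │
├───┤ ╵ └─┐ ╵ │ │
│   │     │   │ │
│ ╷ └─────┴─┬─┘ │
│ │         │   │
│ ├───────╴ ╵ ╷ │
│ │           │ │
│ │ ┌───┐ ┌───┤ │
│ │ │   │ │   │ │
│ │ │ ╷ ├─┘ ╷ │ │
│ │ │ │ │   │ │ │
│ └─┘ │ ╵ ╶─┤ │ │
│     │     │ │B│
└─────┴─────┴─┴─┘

Directions: down, right, up, right, down, down, right, up, up, right, down, right, down, right, up, up, right, down, down, down, down, down, down, down
Counts: {'down': 12, 'right': 7, 'up': 5}
Most common: down (12 times)

Solution:

┌─┬───┬─────┬───┐
│A│↱ ↓│↱ ↓  │↱ ↓│
│ ╵ ╷ │ ╷ ╶─┤ ╷ │
│↳ ↑│↓│↑│↳ ↓│↑│↓│
├───┤ ╵ └─┐ ╵ │ │
│   │↳ ↑  │↳ ↑│↓│
│ ╷ └─────┴─┬─┘ │
│ │         │  ↓│
│ ├───────╴ ╵ ╷ │
│ │           │↓│
│ │ ┌───┐ ┌───┤ │
│ │ │   │ │   │↓│
│ │ │ ╷ ├─┘ ╷ │ │
│ │ │ │ │   │ │↓│
│ └─┘ │ ╵ ╶─┤ │ │
│     │     │ │B│
└─────┴─────┴─┴─┘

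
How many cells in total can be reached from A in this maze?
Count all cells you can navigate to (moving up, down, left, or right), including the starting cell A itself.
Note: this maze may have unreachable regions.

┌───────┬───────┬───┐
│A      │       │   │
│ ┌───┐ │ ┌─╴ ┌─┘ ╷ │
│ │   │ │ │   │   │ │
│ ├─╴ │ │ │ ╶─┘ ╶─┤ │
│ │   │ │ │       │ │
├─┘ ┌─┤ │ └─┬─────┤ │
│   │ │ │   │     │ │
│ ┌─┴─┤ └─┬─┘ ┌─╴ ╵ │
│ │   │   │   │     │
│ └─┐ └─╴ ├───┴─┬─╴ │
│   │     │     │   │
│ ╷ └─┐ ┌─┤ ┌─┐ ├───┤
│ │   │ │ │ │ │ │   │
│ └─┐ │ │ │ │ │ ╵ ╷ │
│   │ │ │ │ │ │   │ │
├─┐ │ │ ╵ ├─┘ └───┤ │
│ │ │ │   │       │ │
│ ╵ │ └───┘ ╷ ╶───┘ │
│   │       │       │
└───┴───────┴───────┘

Using BFS/flood-fill to find all reachable cells from A:
Maze size: 10 × 10 = 100 total cells
78 cell(s) are walled off and cannot be reached from A.
Reachable cells: 22

Reachable region (· marks reachable cells):

┌───────┬───────┬───┐
│A · · ·│       │   │
│ ┌───┐ │ ┌─╴ ┌─┘ ╷ │
│·│   │·│ │   │   │ │
│ ├─╴ │ │ │ ╶─┘ ╶─┤ │
│·│   │·│ │       │ │
├─┘ ┌─┤ │ └─┬─────┤ │
│   │ │·│   │     │ │
│ ┌─┴─┤ └─┬─┘ ┌─╴ ╵ │
│ │· ·│· ·│   │     │
│ └─┐ └─╴ ├───┴─┬─╴ │
│   │· · ·│     │   │
│ ╷ └─┐ ┌─┤ ┌─┐ ├───┤
│ │   │·│·│ │ │ │   │
│ └─┐ │ │ │ │ │ ╵ ╷ │
│   │ │·│·│ │ │   │ │
├─┐ │ │ ╵ ├─┘ └───┤ │
│ │ │ │· ·│       │ │
│ ╵ │ └───┘ ╷ ╶───┘ │
│   │       │       │
└───┴───────┴───────┘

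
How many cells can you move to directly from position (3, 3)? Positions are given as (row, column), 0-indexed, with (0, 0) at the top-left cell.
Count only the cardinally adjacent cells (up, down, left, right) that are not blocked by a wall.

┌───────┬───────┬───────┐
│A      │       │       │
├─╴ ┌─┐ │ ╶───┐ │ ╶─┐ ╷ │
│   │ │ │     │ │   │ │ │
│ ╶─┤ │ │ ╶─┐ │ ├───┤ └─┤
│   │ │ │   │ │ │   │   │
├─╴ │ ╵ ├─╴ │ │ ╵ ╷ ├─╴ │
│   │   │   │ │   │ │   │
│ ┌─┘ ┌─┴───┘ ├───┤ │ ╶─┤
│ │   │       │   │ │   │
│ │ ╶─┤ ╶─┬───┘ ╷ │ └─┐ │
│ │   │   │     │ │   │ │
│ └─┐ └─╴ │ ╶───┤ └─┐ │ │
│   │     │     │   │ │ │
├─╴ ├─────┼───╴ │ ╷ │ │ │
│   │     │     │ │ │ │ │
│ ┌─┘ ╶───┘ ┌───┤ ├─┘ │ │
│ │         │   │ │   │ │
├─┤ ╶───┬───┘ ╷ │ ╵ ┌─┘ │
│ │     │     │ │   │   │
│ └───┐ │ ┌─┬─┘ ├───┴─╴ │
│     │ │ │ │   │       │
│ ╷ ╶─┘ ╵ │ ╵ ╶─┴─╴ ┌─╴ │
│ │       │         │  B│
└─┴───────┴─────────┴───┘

Checking passable neighbors of (3, 3):
Neighbors: (2, 3), (3, 2)
Count: 2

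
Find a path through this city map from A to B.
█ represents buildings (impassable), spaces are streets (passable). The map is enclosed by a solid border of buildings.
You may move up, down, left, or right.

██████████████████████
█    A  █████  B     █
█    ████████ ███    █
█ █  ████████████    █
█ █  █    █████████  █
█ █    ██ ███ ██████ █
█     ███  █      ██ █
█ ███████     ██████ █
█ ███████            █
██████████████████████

Finding the shortest path from A to B:
Movement: cardinal only
Path length: 38 steps
Directions: left → down → down → down → down → right → right → up → right → right → right → down → down → down → down → right → right → right → right → right → right → right → right → right → right → right → up → up → up → up → up → up → up → left → left → left → left → left

Solution:

██████████████████████
█   ↓A  █████  B←←←←↰█
█   ↓████████ ███   ↑█
█ █ ↓████████████   ↑█
█ █ ↓█↱→→↓█████████ ↑█
█ █ ↳→↑██↓███ ██████↑█
█     ███↓ █      ██↑█
█ ███████↓    ██████↑█
█ ███████↳→→→→→→→→→→↑█
██████████████████████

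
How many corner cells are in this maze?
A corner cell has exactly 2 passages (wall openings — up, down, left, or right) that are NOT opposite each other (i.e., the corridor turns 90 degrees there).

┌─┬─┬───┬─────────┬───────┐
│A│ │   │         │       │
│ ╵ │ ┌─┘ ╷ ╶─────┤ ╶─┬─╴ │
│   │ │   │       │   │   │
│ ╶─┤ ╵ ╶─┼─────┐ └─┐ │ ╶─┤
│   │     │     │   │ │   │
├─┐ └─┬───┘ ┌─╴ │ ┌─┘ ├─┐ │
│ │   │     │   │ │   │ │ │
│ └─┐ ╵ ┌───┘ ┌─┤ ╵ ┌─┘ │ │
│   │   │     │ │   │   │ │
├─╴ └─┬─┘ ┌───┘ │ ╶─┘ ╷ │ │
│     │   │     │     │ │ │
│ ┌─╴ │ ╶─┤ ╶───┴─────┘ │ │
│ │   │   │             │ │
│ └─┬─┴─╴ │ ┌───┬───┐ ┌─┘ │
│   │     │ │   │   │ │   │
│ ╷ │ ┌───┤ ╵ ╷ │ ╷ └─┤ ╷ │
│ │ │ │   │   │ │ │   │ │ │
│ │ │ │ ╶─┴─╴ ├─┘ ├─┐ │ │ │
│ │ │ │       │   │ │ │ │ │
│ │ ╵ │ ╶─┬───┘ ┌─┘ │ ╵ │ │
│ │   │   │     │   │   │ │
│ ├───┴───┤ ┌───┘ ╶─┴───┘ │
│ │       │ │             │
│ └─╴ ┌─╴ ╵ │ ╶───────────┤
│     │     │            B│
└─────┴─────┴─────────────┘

Counting corner cells (2 non-opposite passages):
Total corners: 79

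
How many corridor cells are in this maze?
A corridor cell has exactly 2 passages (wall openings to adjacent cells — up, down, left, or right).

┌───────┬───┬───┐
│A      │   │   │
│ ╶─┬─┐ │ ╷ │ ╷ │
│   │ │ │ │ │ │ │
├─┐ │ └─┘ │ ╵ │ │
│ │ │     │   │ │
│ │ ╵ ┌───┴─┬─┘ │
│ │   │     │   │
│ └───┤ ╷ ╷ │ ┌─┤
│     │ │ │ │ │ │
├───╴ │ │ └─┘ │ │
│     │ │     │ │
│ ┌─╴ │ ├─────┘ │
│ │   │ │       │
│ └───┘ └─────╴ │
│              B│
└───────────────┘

Counting cells with exactly 2 passages:
Total corridor cells: 52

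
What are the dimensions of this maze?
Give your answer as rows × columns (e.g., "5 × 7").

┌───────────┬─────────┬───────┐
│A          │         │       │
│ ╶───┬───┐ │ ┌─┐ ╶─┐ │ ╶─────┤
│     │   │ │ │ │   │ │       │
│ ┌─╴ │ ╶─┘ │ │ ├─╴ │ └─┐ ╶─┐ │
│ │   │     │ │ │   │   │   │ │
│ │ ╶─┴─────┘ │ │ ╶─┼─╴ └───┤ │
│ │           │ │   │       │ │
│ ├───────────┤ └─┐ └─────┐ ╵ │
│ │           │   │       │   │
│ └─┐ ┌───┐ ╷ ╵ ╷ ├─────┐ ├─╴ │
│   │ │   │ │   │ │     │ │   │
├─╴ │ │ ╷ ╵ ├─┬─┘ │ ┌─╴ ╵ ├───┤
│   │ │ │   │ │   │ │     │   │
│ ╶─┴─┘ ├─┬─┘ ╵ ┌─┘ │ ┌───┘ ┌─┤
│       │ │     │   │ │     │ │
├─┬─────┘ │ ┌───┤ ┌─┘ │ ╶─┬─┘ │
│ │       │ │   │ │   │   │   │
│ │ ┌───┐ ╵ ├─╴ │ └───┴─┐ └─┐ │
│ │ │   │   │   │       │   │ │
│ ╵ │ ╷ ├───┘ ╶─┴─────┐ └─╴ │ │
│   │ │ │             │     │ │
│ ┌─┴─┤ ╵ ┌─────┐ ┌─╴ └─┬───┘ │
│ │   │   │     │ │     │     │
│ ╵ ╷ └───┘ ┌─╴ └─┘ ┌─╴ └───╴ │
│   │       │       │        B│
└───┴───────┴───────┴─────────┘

Counting the maze dimensions:
Rows (vertical): 13
Columns (horizontal): 15
Dimensions: 13 × 15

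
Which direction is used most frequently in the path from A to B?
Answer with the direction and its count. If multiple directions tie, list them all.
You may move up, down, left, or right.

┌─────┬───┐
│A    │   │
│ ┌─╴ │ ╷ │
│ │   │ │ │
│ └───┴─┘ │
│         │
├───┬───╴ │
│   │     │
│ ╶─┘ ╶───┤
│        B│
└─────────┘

Directions: down, down, right, right, right, right, down, left, left, down, right, right
Counts: {'down': 4, 'right': 6, 'left': 2}
Most common: right (6 times)

Solution:

┌─────┬───┐
│A    │   │
│ ┌─╴ │ ╷ │
│↓│   │ │ │
│ └───┴─┘ │
│↳ → → → ↓│
├───┬───╴ │
│   │↓ ← ↲│
│ ╶─┘ ╶───┤
│    ↳ → B│
└─────────┘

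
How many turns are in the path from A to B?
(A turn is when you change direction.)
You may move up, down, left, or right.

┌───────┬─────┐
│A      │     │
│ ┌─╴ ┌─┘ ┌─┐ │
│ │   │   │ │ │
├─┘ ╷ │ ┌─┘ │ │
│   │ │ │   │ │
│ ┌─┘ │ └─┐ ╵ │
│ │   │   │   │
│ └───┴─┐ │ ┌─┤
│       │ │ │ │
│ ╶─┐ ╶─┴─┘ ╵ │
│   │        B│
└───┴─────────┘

Directions: right, right, down, left, down, left, down, down, right, right, down, right, right, right, right
Number of turns: 8

Solution:

┌───────┬─────┐
│A → ↓  │     │
│ ┌─╴ ┌─┘ ┌─┐ │
│ │↓ ↲│   │ │ │
├─┘ ╷ │ ┌─┘ │ │
│↓ ↲│ │ │   │ │
│ ┌─┘ │ └─┐ ╵ │
│↓│   │   │   │
│ └───┴─┐ │ ┌─┤
│↳ → ↓  │ │ │ │
│ ╶─┐ ╶─┴─┘ ╵ │
│   │↳ → → → B│
└───┴─────────┘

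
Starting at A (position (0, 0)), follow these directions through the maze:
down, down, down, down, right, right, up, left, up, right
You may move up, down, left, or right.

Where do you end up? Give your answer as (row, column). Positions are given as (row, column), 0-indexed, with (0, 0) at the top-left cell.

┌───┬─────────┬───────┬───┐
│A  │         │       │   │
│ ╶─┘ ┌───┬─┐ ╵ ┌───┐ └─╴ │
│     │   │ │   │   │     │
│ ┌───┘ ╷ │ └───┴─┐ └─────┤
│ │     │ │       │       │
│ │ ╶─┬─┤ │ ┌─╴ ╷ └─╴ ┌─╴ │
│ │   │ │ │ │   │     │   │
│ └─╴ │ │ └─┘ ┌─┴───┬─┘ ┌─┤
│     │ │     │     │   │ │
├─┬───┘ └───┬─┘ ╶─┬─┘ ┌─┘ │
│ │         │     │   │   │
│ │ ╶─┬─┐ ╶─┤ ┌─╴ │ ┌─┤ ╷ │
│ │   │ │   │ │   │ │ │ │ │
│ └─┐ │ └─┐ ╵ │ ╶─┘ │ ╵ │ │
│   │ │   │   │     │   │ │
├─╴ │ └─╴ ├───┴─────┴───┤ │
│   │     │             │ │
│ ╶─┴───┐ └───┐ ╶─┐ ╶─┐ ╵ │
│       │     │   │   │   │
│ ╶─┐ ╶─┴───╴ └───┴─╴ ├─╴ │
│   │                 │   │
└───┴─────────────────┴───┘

Following directions step by step:
Start: (0, 0)
  down: (0, 0) → (1, 0)
  down: (1, 0) → (2, 0)
  down: (2, 0) → (3, 0)
  down: (3, 0) → (4, 0)
  right: (4, 0) → (4, 1)
  right: (4, 1) → (4, 2)
  up: (4, 2) → (3, 2)
  left: (3, 2) → (3, 1)
  up: (3, 1) → (2, 1)
  right: (2, 1) → (2, 2)
Final position: (2, 2)

Path taken:

┌───┬─────────┬───────┬───┐
│A  │         │       │   │
│ ╶─┘ ┌───┬─┐ ╵ ┌───┐ └─╴ │
│↓    │   │ │   │   │     │
│ ┌───┘ ╷ │ └───┴─┐ └─────┤
│↓│↱ B  │ │       │       │
│ │ ╶─┬─┤ │ ┌─╴ ╷ └─╴ ┌─╴ │
│↓│↑ ↰│ │ │ │   │     │   │
│ └─╴ │ │ └─┘ ┌─┴───┬─┘ ┌─┤
│↳ → ↑│ │     │     │   │ │
├─┬───┘ └───┬─┘ ╶─┬─┘ ┌─┘ │
│ │         │     │   │   │
│ │ ╶─┬─┐ ╶─┤ ┌─╴ │ ┌─┤ ╷ │
│ │   │ │   │ │   │ │ │ │ │
│ └─┐ │ └─┐ ╵ │ ╶─┘ │ ╵ │ │
│   │ │   │   │     │   │ │
├─╴ │ └─╴ ├───┴─────┴───┤ │
│   │     │             │ │
│ ╶─┴───┐ └───┐ ╶─┐ ╶─┐ ╵ │
│       │     │   │   │   │
│ ╶─┐ ╶─┴───╴ └───┴─╴ ├─╴ │
│   │                 │   │
└───┴─────────────────┴───┘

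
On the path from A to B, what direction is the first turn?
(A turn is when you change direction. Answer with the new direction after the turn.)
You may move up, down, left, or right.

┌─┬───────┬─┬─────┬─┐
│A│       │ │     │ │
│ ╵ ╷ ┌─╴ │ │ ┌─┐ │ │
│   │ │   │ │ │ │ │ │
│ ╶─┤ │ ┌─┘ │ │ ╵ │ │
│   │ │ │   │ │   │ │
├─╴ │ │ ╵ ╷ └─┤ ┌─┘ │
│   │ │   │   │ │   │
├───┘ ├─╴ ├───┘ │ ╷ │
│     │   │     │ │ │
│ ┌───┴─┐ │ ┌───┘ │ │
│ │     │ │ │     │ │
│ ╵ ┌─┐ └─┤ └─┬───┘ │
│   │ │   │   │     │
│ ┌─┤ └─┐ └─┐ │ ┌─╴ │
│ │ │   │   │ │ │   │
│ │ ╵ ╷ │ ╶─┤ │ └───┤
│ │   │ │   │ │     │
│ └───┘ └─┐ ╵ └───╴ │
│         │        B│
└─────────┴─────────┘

Directions: down, right, up, right, down, down, down, down, left, left, down, down, right, up, right, right, down, right, down, down, right, down, right, right, right, right
First turn direction: right

Solution:

┌─┬───────┬─┬─────┬─┐
│A│↱ ↓    │ │     │ │
│ ╵ ╷ ┌─╴ │ │ ┌─┐ │ │
│↳ ↑│↓│   │ │ │ │ │ │
│ ╶─┤ │ ┌─┘ │ │ ╵ │ │
│   │↓│ │   │ │   │ │
├─╴ │ │ ╵ ╷ └─┤ ┌─┘ │
│   │↓│   │   │ │   │
├───┘ ├─╴ ├───┘ │ ╷ │
│↓ ← ↲│   │     │ │ │
│ ┌───┴─┐ │ ┌───┘ │ │
│↓│↱ → ↓│ │ │     │ │
│ ╵ ┌─┐ └─┤ └─┬───┘ │
│↳ ↑│ │↳ ↓│   │     │
│ ┌─┤ └─┐ └─┐ │ ┌─╴ │
│ │ │   │↓  │ │ │   │
│ │ ╵ ╷ │ ╶─┤ │ └───┤
│ │   │ │↳ ↓│ │     │
│ └───┘ └─┐ ╵ └───╴ │
│         │↳ → → → B│
└─────────┴─────────┘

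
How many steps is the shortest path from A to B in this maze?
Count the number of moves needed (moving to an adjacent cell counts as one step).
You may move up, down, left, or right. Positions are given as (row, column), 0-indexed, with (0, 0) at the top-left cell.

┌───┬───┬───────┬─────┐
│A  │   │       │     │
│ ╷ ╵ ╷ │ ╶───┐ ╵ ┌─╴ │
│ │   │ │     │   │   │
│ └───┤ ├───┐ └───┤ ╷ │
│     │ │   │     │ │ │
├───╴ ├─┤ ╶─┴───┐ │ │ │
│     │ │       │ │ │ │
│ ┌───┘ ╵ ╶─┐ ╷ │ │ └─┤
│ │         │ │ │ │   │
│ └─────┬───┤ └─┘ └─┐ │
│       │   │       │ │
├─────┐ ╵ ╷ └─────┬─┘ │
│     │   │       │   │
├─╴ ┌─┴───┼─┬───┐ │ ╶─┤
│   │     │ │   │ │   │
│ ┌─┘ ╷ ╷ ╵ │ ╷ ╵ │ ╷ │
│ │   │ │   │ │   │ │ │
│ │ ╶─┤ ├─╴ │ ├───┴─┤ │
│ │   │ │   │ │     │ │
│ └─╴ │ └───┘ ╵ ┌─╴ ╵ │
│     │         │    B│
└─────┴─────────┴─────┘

Using BFS to find shortest path:
Start: (0, 0), End: (10, 10)
Path found:
(0,0) → (1,0) → (2,0) → (2,1) → (2,2) → (3,2) → (3,1) → (3,0) → (4,0) → (5,0) → (5,1) → (5,2) → (5,3) → (6,3) → (6,4) → (5,4) → (5,5) → (6,5) → (6,6) → (6,7) → (6,8) → (7,8) → (8,8) → (8,7) → (7,7) → (7,6) → (8,6) → (9,6) → (10,6) → (10,7) → (9,7) → (9,8) → (9,9) → (10,9) → (10,10)
Number of steps: 34

Solution:

┌───┬───┬───────┬─────┐
│A  │   │       │     │
│ ╷ ╵ ╷ │ ╶───┐ ╵ ┌─╴ │
│↓│   │ │     │   │   │
│ └───┤ ├───┐ └───┤ ╷ │
│↳ → ↓│ │   │     │ │ │
├───╴ ├─┤ ╶─┴───┐ │ │ │
│↓ ← ↲│ │       │ │ │ │
│ ┌───┘ ╵ ╶─┐ ╷ │ │ └─┤
│↓│         │ │ │ │   │
│ └─────┬───┤ └─┘ └─┐ │
│↳ → → ↓│↱ ↓│       │ │
├─────┐ ╵ ╷ └─────┬─┘ │
│     │↳ ↑│↳ → → ↓│   │
├─╴ ┌─┴───┼─┬───┐ │ ╶─┤
│   │     │ │↓ ↰│↓│   │
│ ┌─┘ ╷ ╷ ╵ │ ╷ ╵ │ ╷ │
│ │   │ │   │↓│↑ ↲│ │ │
│ │ ╶─┤ ├─╴ │ ├───┴─┤ │
│ │   │ │   │↓│↱ → ↓│ │
│ └─╴ │ └───┘ ╵ ┌─╴ ╵ │
│     │      ↳ ↑│  ↳ B│
└─────┴─────────┴─────┘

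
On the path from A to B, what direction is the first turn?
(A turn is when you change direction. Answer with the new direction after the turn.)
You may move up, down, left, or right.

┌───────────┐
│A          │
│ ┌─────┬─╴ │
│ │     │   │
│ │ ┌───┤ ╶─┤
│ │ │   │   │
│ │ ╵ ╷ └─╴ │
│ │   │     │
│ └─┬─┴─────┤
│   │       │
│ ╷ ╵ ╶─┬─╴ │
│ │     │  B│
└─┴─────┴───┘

Directions: down, down, down, down, right, down, right, up, right, right, right, down
First turn direction: right

Solution:

┌───────────┐
│A          │
│ ┌─────┬─╴ │
│↓│     │   │
│ │ ┌───┤ ╶─┤
│↓│ │   │   │
│ │ ╵ ╷ └─╴ │
│↓│   │     │
│ └─┬─┴─────┤
│↳ ↓│↱ → → ↓│
│ ╷ ╵ ╶─┬─╴ │
│ │↳ ↑  │  B│
└─┴─────┴───┘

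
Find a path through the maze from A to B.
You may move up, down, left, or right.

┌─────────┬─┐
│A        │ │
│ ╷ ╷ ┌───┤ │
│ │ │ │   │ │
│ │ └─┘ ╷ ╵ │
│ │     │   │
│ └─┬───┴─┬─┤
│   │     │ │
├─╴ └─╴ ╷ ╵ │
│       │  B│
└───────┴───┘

Finding the shortest path through the maze:
Path length: 11 steps
Directions: down → down → down → right → down → right → right → up → right → down → right

Solution:

┌─────────┬─┐
│A        │ │
│ ╷ ╷ ┌───┤ │
│↓│ │ │   │ │
│ │ └─┘ ╷ ╵ │
│↓│     │   │
│ └─┬───┴─┬─┤
│↳ ↓│  ↱ ↓│ │
├─╴ └─╴ ╷ ╵ │
│  ↳ → ↑│↳ B│
└───────┴───┘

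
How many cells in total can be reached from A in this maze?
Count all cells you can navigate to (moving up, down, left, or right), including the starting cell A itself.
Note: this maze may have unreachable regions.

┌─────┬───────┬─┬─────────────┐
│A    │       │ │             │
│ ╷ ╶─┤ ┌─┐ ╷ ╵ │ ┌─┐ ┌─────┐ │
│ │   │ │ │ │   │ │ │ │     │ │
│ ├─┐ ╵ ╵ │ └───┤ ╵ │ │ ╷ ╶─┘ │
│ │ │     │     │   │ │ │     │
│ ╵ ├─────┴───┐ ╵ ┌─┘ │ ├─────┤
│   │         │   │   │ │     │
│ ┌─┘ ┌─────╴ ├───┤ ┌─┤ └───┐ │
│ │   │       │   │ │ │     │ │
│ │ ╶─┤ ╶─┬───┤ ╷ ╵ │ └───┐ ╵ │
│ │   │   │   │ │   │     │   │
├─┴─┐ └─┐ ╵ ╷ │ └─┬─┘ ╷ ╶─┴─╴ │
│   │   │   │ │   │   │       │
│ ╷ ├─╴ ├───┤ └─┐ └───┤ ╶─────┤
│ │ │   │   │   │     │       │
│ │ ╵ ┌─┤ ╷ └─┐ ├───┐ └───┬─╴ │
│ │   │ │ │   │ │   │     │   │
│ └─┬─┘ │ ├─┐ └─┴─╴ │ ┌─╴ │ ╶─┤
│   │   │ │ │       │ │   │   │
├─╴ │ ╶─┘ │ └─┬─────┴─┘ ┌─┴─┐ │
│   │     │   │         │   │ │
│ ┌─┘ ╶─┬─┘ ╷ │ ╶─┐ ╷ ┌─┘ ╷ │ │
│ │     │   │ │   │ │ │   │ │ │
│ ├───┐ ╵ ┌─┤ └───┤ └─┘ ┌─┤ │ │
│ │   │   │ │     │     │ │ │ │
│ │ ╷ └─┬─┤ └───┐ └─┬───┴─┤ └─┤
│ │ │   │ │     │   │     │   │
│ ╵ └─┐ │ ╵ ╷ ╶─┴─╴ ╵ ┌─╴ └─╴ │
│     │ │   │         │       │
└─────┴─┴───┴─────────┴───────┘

Using BFS/flood-fill to find all reachable cells from A:
Maze size: 15 × 15 = 225 total cells
51 cell(s) are walled off and cannot be reached from A.
Reachable cells: 174

Reachable region (· marks reachable cells):

┌─────┬───────┬─┬─────────────┐
│A · ·│· · · ·│·│· · · · · · ·│
│ ╷ ╶─┤ ┌─┐ ╷ ╵ │ ┌─┐ ┌─────┐ │
│·│· ·│·│·│·│· ·│·│·│·│· · ·│·│
│ ├─┐ ╵ ╵ │ └───┤ ╵ │ │ ╷ ╶─┘ │
│·│·│· · ·│· · ·│· ·│·│·│· · ·│
│ ╵ ├─────┴───┐ ╵ ┌─┘ │ ├─────┤
│· ·│         │· ·│· ·│·│· · ·│
│ ┌─┘ ┌─────╴ ├───┤ ┌─┤ └───┐ │
│·│   │       │· ·│·│·│· · ·│·│
│ │ ╶─┤ ╶─┬───┤ ╷ ╵ │ └───┐ ╵ │
│·│   │   │   │·│· ·│· · ·│· ·│
├─┴─┐ └─┐ ╵ ╷ │ └─┬─┘ ╷ ╶─┴─╴ │
│   │   │   │ │· ·│· ·│· · · ·│
│ ╷ ├─╴ ├───┤ └─┐ └───┤ ╶─────┤
│ │ │   │· ·│   │· · ·│· · · ·│
│ │ ╵ ┌─┤ ╷ └─┐ ├───┐ └───┬─╴ │
│ │   │·│·│· ·│ │· ·│· · ·│· ·│
│ └─┬─┘ │ ├─┐ └─┴─╴ │ ┌─╴ │ ╶─┤
│   │· ·│·│·│· · · ·│·│· ·│· ·│
├─╴ │ ╶─┘ │ └─┬─────┴─┘ ┌─┴─┐ │
│   │· · ·│· ·│· · · · ·│· ·│·│
│ ┌─┘ ╶─┬─┘ ╷ │ ╶─┐ ╷ ┌─┘ ╷ │ │
│ │· · ·│· ·│·│· ·│·│·│· ·│·│·│
│ ├───┐ ╵ ┌─┤ └───┤ └─┘ ┌─┤ │ │
│ │   │· ·│·│· · ·│· · ·│ │·│·│
│ │ ╷ └─┬─┤ └───┐ └─┬───┴─┤ └─┤
│ │ │   │·│· · ·│· ·│· · ·│· ·│
│ ╵ └─┐ │ ╵ ╷ ╶─┴─╴ ╵ ┌─╴ └─╴ │
│     │ │· ·│· · · · ·│· · · ·│
└─────┴─┴───┴─────────┴───────┘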